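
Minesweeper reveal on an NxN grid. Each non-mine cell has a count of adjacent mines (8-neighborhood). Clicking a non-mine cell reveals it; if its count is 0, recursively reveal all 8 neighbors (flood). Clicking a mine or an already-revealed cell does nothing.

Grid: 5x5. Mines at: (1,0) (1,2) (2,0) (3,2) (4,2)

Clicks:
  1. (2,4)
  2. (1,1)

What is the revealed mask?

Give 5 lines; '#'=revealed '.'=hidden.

Click 1 (2,4) count=0: revealed 10 new [(0,3) (0,4) (1,3) (1,4) (2,3) (2,4) (3,3) (3,4) (4,3) (4,4)] -> total=10
Click 2 (1,1) count=3: revealed 1 new [(1,1)] -> total=11

Answer: ...##
.#.##
...##
...##
...##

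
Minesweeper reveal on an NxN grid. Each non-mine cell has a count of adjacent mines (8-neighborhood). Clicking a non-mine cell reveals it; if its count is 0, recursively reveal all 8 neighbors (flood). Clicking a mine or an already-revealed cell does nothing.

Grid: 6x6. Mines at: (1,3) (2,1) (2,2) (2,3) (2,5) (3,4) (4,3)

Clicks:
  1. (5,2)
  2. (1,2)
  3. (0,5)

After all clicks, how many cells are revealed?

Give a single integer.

Answer: 6

Derivation:
Click 1 (5,2) count=1: revealed 1 new [(5,2)] -> total=1
Click 2 (1,2) count=4: revealed 1 new [(1,2)] -> total=2
Click 3 (0,5) count=0: revealed 4 new [(0,4) (0,5) (1,4) (1,5)] -> total=6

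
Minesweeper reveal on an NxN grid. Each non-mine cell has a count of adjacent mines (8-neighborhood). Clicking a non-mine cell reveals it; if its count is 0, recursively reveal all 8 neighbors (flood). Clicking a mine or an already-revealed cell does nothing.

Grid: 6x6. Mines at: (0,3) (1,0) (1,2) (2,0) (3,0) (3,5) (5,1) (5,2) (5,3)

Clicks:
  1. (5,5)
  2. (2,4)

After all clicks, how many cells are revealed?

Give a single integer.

Click 1 (5,5) count=0: revealed 4 new [(4,4) (4,5) (5,4) (5,5)] -> total=4
Click 2 (2,4) count=1: revealed 1 new [(2,4)] -> total=5

Answer: 5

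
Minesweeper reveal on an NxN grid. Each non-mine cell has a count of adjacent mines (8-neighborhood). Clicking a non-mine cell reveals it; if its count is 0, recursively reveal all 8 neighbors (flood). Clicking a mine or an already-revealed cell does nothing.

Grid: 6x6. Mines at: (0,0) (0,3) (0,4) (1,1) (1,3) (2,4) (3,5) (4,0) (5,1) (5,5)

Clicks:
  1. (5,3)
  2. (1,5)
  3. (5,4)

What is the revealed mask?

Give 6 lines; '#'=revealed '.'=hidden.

Click 1 (5,3) count=0: revealed 14 new [(2,1) (2,2) (2,3) (3,1) (3,2) (3,3) (3,4) (4,1) (4,2) (4,3) (4,4) (5,2) (5,3) (5,4)] -> total=14
Click 2 (1,5) count=2: revealed 1 new [(1,5)] -> total=15
Click 3 (5,4) count=1: revealed 0 new [(none)] -> total=15

Answer: ......
.....#
.###..
.####.
.####.
..###.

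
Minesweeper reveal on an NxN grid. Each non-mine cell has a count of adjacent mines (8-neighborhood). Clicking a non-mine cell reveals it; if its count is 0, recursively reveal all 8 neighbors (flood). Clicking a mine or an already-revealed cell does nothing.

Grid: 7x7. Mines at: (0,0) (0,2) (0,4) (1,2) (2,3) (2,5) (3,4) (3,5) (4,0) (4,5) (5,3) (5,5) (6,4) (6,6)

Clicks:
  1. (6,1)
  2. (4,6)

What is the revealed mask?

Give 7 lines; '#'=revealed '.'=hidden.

Click 1 (6,1) count=0: revealed 6 new [(5,0) (5,1) (5,2) (6,0) (6,1) (6,2)] -> total=6
Click 2 (4,6) count=3: revealed 1 new [(4,6)] -> total=7

Answer: .......
.......
.......
.......
......#
###....
###....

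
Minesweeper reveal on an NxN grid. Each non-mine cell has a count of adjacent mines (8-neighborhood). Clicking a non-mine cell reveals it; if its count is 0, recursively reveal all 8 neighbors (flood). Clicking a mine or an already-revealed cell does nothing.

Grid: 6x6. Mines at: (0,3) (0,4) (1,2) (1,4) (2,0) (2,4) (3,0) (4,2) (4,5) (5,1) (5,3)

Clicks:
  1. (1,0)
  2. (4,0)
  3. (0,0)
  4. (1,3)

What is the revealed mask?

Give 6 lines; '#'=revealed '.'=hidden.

Answer: ##....
##.#..
......
......
#.....
......

Derivation:
Click 1 (1,0) count=1: revealed 1 new [(1,0)] -> total=1
Click 2 (4,0) count=2: revealed 1 new [(4,0)] -> total=2
Click 3 (0,0) count=0: revealed 3 new [(0,0) (0,1) (1,1)] -> total=5
Click 4 (1,3) count=5: revealed 1 new [(1,3)] -> total=6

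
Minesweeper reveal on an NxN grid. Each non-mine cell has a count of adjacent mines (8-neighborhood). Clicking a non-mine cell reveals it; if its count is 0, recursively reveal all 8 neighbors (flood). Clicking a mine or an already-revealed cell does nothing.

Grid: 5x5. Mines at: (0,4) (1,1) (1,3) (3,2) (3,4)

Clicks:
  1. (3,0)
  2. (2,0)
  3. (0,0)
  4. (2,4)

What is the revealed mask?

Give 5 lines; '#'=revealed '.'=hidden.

Answer: #....
.....
##..#
##...
##...

Derivation:
Click 1 (3,0) count=0: revealed 6 new [(2,0) (2,1) (3,0) (3,1) (4,0) (4,1)] -> total=6
Click 2 (2,0) count=1: revealed 0 new [(none)] -> total=6
Click 3 (0,0) count=1: revealed 1 new [(0,0)] -> total=7
Click 4 (2,4) count=2: revealed 1 new [(2,4)] -> total=8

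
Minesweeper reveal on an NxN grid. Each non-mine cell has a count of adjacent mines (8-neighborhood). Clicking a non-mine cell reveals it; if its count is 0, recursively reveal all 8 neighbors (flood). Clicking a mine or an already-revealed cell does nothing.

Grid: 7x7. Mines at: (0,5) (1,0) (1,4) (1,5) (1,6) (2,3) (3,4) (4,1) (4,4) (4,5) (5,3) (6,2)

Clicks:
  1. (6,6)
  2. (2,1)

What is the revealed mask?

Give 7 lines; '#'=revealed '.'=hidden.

Click 1 (6,6) count=0: revealed 6 new [(5,4) (5,5) (5,6) (6,4) (6,5) (6,6)] -> total=6
Click 2 (2,1) count=1: revealed 1 new [(2,1)] -> total=7

Answer: .......
.......
.#.....
.......
.......
....###
....###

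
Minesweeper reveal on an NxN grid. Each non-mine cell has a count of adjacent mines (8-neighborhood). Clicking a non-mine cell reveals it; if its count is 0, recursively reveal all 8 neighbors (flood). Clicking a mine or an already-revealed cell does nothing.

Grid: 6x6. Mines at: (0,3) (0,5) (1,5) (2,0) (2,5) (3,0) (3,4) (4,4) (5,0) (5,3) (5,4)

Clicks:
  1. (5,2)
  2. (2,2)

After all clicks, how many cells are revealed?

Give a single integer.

Click 1 (5,2) count=1: revealed 1 new [(5,2)] -> total=1
Click 2 (2,2) count=0: revealed 12 new [(1,1) (1,2) (1,3) (2,1) (2,2) (2,3) (3,1) (3,2) (3,3) (4,1) (4,2) (4,3)] -> total=13

Answer: 13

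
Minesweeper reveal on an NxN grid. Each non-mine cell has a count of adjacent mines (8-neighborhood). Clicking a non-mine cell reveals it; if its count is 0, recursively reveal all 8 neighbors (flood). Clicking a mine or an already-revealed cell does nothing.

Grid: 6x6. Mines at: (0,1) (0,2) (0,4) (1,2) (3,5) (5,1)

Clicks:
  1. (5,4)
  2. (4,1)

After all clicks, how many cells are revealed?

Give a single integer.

Answer: 22

Derivation:
Click 1 (5,4) count=0: revealed 22 new [(1,0) (1,1) (2,0) (2,1) (2,2) (2,3) (2,4) (3,0) (3,1) (3,2) (3,3) (3,4) (4,0) (4,1) (4,2) (4,3) (4,4) (4,5) (5,2) (5,3) (5,4) (5,5)] -> total=22
Click 2 (4,1) count=1: revealed 0 new [(none)] -> total=22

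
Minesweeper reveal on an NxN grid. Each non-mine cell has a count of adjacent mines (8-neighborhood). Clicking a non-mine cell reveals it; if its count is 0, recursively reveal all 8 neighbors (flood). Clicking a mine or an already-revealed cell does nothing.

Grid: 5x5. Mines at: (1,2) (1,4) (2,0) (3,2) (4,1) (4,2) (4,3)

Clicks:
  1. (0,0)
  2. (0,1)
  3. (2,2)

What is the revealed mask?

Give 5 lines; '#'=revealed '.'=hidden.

Click 1 (0,0) count=0: revealed 4 new [(0,0) (0,1) (1,0) (1,1)] -> total=4
Click 2 (0,1) count=1: revealed 0 new [(none)] -> total=4
Click 3 (2,2) count=2: revealed 1 new [(2,2)] -> total=5

Answer: ##...
##...
..#..
.....
.....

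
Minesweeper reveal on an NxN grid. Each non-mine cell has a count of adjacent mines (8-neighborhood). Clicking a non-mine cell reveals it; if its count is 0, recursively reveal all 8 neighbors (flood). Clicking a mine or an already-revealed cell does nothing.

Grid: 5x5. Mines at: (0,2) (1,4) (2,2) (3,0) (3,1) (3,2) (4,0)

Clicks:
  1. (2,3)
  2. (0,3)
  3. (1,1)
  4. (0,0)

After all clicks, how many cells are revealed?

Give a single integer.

Answer: 8

Derivation:
Click 1 (2,3) count=3: revealed 1 new [(2,3)] -> total=1
Click 2 (0,3) count=2: revealed 1 new [(0,3)] -> total=2
Click 3 (1,1) count=2: revealed 1 new [(1,1)] -> total=3
Click 4 (0,0) count=0: revealed 5 new [(0,0) (0,1) (1,0) (2,0) (2,1)] -> total=8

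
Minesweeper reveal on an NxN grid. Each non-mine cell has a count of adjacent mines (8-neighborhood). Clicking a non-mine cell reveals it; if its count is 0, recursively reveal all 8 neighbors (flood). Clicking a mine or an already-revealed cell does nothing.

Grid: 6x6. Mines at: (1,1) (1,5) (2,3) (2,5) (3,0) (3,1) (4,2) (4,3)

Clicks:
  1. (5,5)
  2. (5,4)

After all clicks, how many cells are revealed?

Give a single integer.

Answer: 6

Derivation:
Click 1 (5,5) count=0: revealed 6 new [(3,4) (3,5) (4,4) (4,5) (5,4) (5,5)] -> total=6
Click 2 (5,4) count=1: revealed 0 new [(none)] -> total=6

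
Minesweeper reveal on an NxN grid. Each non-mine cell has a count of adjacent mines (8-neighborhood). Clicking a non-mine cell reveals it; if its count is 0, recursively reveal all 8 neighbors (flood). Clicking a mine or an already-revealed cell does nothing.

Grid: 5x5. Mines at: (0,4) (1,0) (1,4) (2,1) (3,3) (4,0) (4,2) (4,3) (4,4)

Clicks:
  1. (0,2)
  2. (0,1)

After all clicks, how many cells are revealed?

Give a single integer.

Answer: 6

Derivation:
Click 1 (0,2) count=0: revealed 6 new [(0,1) (0,2) (0,3) (1,1) (1,2) (1,3)] -> total=6
Click 2 (0,1) count=1: revealed 0 new [(none)] -> total=6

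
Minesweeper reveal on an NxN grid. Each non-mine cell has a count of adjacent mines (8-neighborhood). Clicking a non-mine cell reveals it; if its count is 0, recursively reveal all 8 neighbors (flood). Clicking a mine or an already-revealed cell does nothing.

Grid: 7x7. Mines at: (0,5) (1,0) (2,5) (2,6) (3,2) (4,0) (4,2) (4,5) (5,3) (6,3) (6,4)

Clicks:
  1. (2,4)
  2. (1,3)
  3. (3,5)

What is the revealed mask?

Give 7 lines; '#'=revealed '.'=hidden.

Click 1 (2,4) count=1: revealed 1 new [(2,4)] -> total=1
Click 2 (1,3) count=0: revealed 11 new [(0,1) (0,2) (0,3) (0,4) (1,1) (1,2) (1,3) (1,4) (2,1) (2,2) (2,3)] -> total=12
Click 3 (3,5) count=3: revealed 1 new [(3,5)] -> total=13

Answer: .####..
.####..
.####..
.....#.
.......
.......
.......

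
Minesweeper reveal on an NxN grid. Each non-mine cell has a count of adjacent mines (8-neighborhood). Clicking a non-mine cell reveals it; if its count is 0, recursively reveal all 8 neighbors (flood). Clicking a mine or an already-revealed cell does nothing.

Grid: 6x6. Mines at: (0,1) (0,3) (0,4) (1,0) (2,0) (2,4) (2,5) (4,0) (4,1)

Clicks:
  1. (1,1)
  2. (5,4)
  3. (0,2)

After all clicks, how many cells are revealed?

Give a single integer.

Click 1 (1,1) count=3: revealed 1 new [(1,1)] -> total=1
Click 2 (5,4) count=0: revealed 12 new [(3,2) (3,3) (3,4) (3,5) (4,2) (4,3) (4,4) (4,5) (5,2) (5,3) (5,4) (5,5)] -> total=13
Click 3 (0,2) count=2: revealed 1 new [(0,2)] -> total=14

Answer: 14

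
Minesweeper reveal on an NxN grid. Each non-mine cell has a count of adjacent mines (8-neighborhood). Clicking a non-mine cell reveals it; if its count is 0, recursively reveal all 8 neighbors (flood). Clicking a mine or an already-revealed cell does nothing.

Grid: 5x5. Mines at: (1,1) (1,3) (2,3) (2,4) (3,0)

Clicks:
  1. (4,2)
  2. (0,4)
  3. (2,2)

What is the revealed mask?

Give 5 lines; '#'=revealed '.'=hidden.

Answer: ....#
.....
..#..
.####
.####

Derivation:
Click 1 (4,2) count=0: revealed 8 new [(3,1) (3,2) (3,3) (3,4) (4,1) (4,2) (4,3) (4,4)] -> total=8
Click 2 (0,4) count=1: revealed 1 new [(0,4)] -> total=9
Click 3 (2,2) count=3: revealed 1 new [(2,2)] -> total=10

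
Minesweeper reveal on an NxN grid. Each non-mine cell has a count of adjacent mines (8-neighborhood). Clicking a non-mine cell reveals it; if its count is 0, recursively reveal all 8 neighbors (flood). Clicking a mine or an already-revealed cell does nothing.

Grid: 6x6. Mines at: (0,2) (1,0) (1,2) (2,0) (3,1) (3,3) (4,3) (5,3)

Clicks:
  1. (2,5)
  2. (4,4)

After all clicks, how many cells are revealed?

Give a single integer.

Answer: 15

Derivation:
Click 1 (2,5) count=0: revealed 15 new [(0,3) (0,4) (0,5) (1,3) (1,4) (1,5) (2,3) (2,4) (2,5) (3,4) (3,5) (4,4) (4,5) (5,4) (5,5)] -> total=15
Click 2 (4,4) count=3: revealed 0 new [(none)] -> total=15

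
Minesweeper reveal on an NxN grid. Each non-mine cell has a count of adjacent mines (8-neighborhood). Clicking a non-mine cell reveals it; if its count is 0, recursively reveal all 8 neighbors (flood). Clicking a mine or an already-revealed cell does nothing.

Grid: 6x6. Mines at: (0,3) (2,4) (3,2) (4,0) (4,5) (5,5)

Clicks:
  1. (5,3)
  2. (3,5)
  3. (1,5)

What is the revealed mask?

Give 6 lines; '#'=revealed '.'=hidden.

Click 1 (5,3) count=0: revealed 8 new [(4,1) (4,2) (4,3) (4,4) (5,1) (5,2) (5,3) (5,4)] -> total=8
Click 2 (3,5) count=2: revealed 1 new [(3,5)] -> total=9
Click 3 (1,5) count=1: revealed 1 new [(1,5)] -> total=10

Answer: ......
.....#
......
.....#
.####.
.####.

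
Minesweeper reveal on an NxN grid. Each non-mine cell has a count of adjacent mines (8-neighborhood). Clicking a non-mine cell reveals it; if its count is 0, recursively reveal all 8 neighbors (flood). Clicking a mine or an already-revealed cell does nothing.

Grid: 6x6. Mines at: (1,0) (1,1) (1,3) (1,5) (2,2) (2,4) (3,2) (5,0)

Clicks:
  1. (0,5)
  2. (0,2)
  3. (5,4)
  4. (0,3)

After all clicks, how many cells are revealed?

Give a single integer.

Click 1 (0,5) count=1: revealed 1 new [(0,5)] -> total=1
Click 2 (0,2) count=2: revealed 1 new [(0,2)] -> total=2
Click 3 (5,4) count=0: revealed 13 new [(3,3) (3,4) (3,5) (4,1) (4,2) (4,3) (4,4) (4,5) (5,1) (5,2) (5,3) (5,4) (5,5)] -> total=15
Click 4 (0,3) count=1: revealed 1 new [(0,3)] -> total=16

Answer: 16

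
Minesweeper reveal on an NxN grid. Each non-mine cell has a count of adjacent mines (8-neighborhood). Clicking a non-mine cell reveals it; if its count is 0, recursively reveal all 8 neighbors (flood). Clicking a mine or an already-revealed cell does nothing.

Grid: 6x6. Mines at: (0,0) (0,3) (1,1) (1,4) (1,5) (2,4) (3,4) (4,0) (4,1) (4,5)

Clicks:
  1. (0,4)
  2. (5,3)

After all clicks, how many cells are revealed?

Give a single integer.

Answer: 7

Derivation:
Click 1 (0,4) count=3: revealed 1 new [(0,4)] -> total=1
Click 2 (5,3) count=0: revealed 6 new [(4,2) (4,3) (4,4) (5,2) (5,3) (5,4)] -> total=7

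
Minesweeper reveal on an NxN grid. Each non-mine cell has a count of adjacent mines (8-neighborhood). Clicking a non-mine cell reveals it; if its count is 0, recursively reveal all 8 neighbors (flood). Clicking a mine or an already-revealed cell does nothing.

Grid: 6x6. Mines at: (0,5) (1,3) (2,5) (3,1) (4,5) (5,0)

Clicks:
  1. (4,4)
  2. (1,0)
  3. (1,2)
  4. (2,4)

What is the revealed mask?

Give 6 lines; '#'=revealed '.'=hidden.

Click 1 (4,4) count=1: revealed 1 new [(4,4)] -> total=1
Click 2 (1,0) count=0: revealed 9 new [(0,0) (0,1) (0,2) (1,0) (1,1) (1,2) (2,0) (2,1) (2,2)] -> total=10
Click 3 (1,2) count=1: revealed 0 new [(none)] -> total=10
Click 4 (2,4) count=2: revealed 1 new [(2,4)] -> total=11

Answer: ###...
###...
###.#.
......
....#.
......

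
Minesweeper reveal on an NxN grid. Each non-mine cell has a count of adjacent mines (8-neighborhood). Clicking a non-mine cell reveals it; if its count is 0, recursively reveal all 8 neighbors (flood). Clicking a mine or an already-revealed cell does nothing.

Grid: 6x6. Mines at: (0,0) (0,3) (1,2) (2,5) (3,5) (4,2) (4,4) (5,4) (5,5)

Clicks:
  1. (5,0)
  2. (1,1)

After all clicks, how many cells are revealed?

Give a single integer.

Answer: 10

Derivation:
Click 1 (5,0) count=0: revealed 10 new [(1,0) (1,1) (2,0) (2,1) (3,0) (3,1) (4,0) (4,1) (5,0) (5,1)] -> total=10
Click 2 (1,1) count=2: revealed 0 new [(none)] -> total=10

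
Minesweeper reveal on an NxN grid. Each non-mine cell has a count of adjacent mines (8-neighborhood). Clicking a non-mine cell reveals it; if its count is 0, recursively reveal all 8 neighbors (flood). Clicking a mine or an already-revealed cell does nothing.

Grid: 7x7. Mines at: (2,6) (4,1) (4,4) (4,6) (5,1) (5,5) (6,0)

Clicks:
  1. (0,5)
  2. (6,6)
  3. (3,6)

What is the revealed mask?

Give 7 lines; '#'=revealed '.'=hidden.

Answer: #######
#######
######.
#######
.......
.......
......#

Derivation:
Click 1 (0,5) count=0: revealed 26 new [(0,0) (0,1) (0,2) (0,3) (0,4) (0,5) (0,6) (1,0) (1,1) (1,2) (1,3) (1,4) (1,5) (1,6) (2,0) (2,1) (2,2) (2,3) (2,4) (2,5) (3,0) (3,1) (3,2) (3,3) (3,4) (3,5)] -> total=26
Click 2 (6,6) count=1: revealed 1 new [(6,6)] -> total=27
Click 3 (3,6) count=2: revealed 1 new [(3,6)] -> total=28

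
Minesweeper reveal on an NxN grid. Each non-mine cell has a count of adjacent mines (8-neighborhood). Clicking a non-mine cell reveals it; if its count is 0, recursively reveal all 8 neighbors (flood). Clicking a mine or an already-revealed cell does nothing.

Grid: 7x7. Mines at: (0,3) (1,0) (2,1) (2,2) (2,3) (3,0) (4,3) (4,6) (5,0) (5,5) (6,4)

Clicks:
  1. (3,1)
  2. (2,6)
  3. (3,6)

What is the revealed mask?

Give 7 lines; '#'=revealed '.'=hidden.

Click 1 (3,1) count=3: revealed 1 new [(3,1)] -> total=1
Click 2 (2,6) count=0: revealed 12 new [(0,4) (0,5) (0,6) (1,4) (1,5) (1,6) (2,4) (2,5) (2,6) (3,4) (3,5) (3,6)] -> total=13
Click 3 (3,6) count=1: revealed 0 new [(none)] -> total=13

Answer: ....###
....###
....###
.#..###
.......
.......
.......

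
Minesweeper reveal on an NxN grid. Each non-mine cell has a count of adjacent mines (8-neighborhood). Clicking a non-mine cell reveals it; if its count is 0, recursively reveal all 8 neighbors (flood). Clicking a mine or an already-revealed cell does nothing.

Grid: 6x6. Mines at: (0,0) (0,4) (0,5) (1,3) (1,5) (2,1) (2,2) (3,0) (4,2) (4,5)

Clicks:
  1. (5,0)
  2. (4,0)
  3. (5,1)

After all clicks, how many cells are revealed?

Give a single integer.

Click 1 (5,0) count=0: revealed 4 new [(4,0) (4,1) (5,0) (5,1)] -> total=4
Click 2 (4,0) count=1: revealed 0 new [(none)] -> total=4
Click 3 (5,1) count=1: revealed 0 new [(none)] -> total=4

Answer: 4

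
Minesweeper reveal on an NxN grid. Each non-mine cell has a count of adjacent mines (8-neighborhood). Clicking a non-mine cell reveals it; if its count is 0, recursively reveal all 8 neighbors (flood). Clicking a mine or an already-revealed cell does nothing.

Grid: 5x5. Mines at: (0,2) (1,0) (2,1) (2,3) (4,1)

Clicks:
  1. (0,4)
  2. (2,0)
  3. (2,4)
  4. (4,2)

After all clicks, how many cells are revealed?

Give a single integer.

Click 1 (0,4) count=0: revealed 4 new [(0,3) (0,4) (1,3) (1,4)] -> total=4
Click 2 (2,0) count=2: revealed 1 new [(2,0)] -> total=5
Click 3 (2,4) count=1: revealed 1 new [(2,4)] -> total=6
Click 4 (4,2) count=1: revealed 1 new [(4,2)] -> total=7

Answer: 7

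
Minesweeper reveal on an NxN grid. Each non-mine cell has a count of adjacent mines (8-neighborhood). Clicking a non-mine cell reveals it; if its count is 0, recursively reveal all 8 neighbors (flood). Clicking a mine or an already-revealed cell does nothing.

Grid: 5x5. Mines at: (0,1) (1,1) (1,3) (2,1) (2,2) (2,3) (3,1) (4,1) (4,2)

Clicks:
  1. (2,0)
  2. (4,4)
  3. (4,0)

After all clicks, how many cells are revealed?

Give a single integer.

Click 1 (2,0) count=3: revealed 1 new [(2,0)] -> total=1
Click 2 (4,4) count=0: revealed 4 new [(3,3) (3,4) (4,3) (4,4)] -> total=5
Click 3 (4,0) count=2: revealed 1 new [(4,0)] -> total=6

Answer: 6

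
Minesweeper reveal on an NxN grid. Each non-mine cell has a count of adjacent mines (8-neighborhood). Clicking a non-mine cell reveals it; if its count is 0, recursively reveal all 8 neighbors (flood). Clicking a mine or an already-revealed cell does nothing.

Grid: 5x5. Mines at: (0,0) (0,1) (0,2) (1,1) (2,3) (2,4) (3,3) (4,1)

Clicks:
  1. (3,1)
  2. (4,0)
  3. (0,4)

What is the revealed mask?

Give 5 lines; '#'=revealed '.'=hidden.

Click 1 (3,1) count=1: revealed 1 new [(3,1)] -> total=1
Click 2 (4,0) count=1: revealed 1 new [(4,0)] -> total=2
Click 3 (0,4) count=0: revealed 4 new [(0,3) (0,4) (1,3) (1,4)] -> total=6

Answer: ...##
...##
.....
.#...
#....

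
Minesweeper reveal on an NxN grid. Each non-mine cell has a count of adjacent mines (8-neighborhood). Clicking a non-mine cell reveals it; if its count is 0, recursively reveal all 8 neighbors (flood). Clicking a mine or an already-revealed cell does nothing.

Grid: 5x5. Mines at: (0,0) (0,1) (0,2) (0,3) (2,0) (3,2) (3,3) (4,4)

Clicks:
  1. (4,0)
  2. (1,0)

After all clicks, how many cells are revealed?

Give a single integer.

Click 1 (4,0) count=0: revealed 4 new [(3,0) (3,1) (4,0) (4,1)] -> total=4
Click 2 (1,0) count=3: revealed 1 new [(1,0)] -> total=5

Answer: 5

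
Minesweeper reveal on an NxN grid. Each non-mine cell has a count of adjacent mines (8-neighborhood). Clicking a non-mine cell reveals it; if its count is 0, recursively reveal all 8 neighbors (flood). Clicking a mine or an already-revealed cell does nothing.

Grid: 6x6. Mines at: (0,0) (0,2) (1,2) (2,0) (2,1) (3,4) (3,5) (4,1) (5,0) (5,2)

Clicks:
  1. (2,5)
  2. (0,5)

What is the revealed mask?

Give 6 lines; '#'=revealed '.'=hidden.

Click 1 (2,5) count=2: revealed 1 new [(2,5)] -> total=1
Click 2 (0,5) count=0: revealed 8 new [(0,3) (0,4) (0,5) (1,3) (1,4) (1,5) (2,3) (2,4)] -> total=9

Answer: ...###
...###
...###
......
......
......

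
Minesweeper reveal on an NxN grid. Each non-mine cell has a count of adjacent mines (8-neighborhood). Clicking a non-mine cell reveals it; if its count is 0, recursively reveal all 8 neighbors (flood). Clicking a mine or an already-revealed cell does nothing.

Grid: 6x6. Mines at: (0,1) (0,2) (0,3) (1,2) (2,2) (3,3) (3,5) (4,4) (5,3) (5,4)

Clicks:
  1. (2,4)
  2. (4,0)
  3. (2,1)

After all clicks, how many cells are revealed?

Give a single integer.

Click 1 (2,4) count=2: revealed 1 new [(2,4)] -> total=1
Click 2 (4,0) count=0: revealed 13 new [(1,0) (1,1) (2,0) (2,1) (3,0) (3,1) (3,2) (4,0) (4,1) (4,2) (5,0) (5,1) (5,2)] -> total=14
Click 3 (2,1) count=2: revealed 0 new [(none)] -> total=14

Answer: 14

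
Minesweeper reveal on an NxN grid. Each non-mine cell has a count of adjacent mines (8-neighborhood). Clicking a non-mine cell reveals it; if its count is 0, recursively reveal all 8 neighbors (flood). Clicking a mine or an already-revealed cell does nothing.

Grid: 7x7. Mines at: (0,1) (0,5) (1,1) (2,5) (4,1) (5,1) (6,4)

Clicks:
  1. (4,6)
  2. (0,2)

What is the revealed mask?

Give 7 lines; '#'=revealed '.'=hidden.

Click 1 (4,6) count=0: revealed 26 new [(0,2) (0,3) (0,4) (1,2) (1,3) (1,4) (2,2) (2,3) (2,4) (3,2) (3,3) (3,4) (3,5) (3,6) (4,2) (4,3) (4,4) (4,5) (4,6) (5,2) (5,3) (5,4) (5,5) (5,6) (6,5) (6,6)] -> total=26
Click 2 (0,2) count=2: revealed 0 new [(none)] -> total=26

Answer: ..###..
..###..
..###..
..#####
..#####
..#####
.....##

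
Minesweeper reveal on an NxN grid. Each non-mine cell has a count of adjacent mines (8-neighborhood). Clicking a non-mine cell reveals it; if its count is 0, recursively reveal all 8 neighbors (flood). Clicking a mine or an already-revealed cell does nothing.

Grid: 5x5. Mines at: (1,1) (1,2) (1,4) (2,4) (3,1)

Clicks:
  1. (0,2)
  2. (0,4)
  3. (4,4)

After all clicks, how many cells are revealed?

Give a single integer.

Click 1 (0,2) count=2: revealed 1 new [(0,2)] -> total=1
Click 2 (0,4) count=1: revealed 1 new [(0,4)] -> total=2
Click 3 (4,4) count=0: revealed 6 new [(3,2) (3,3) (3,4) (4,2) (4,3) (4,4)] -> total=8

Answer: 8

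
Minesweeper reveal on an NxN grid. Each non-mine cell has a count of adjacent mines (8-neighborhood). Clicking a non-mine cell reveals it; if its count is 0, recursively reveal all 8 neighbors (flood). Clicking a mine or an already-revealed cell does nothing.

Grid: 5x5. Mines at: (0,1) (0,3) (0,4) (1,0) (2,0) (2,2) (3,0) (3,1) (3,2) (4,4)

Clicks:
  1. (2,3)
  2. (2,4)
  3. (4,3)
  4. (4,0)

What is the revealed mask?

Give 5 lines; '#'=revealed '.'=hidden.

Click 1 (2,3) count=2: revealed 1 new [(2,3)] -> total=1
Click 2 (2,4) count=0: revealed 5 new [(1,3) (1,4) (2,4) (3,3) (3,4)] -> total=6
Click 3 (4,3) count=2: revealed 1 new [(4,3)] -> total=7
Click 4 (4,0) count=2: revealed 1 new [(4,0)] -> total=8

Answer: .....
...##
...##
...##
#..#.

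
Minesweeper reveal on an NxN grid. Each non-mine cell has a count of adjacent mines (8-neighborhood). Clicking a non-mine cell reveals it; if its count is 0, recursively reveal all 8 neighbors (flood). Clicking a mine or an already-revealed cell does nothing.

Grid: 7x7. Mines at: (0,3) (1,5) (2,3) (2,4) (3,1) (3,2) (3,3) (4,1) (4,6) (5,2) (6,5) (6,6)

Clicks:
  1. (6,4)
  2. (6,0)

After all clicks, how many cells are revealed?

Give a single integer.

Answer: 5

Derivation:
Click 1 (6,4) count=1: revealed 1 new [(6,4)] -> total=1
Click 2 (6,0) count=0: revealed 4 new [(5,0) (5,1) (6,0) (6,1)] -> total=5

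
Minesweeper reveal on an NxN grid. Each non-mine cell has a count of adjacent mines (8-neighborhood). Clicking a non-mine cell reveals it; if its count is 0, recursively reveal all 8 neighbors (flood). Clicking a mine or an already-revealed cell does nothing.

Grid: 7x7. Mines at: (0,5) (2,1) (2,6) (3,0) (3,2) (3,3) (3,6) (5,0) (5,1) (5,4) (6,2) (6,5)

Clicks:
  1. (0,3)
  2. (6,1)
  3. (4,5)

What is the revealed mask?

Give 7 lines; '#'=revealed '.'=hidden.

Click 1 (0,3) count=0: revealed 13 new [(0,0) (0,1) (0,2) (0,3) (0,4) (1,0) (1,1) (1,2) (1,3) (1,4) (2,2) (2,3) (2,4)] -> total=13
Click 2 (6,1) count=3: revealed 1 new [(6,1)] -> total=14
Click 3 (4,5) count=2: revealed 1 new [(4,5)] -> total=15

Answer: #####..
#####..
..###..
.......
.....#.
.......
.#.....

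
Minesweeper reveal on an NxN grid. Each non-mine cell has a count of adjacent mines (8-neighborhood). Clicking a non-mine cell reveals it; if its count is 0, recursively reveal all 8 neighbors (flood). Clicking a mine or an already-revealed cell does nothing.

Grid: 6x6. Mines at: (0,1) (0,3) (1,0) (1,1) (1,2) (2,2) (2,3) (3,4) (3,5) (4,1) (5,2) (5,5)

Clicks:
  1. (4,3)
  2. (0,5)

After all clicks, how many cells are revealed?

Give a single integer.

Answer: 7

Derivation:
Click 1 (4,3) count=2: revealed 1 new [(4,3)] -> total=1
Click 2 (0,5) count=0: revealed 6 new [(0,4) (0,5) (1,4) (1,5) (2,4) (2,5)] -> total=7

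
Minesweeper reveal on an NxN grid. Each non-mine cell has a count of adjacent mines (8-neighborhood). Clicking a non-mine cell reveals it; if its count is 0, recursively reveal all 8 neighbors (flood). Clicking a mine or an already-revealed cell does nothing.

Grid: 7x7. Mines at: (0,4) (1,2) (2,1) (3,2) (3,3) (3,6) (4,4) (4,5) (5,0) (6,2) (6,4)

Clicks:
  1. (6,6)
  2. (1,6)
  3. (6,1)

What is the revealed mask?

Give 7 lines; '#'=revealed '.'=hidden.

Click 1 (6,6) count=0: revealed 4 new [(5,5) (5,6) (6,5) (6,6)] -> total=4
Click 2 (1,6) count=0: revealed 6 new [(0,5) (0,6) (1,5) (1,6) (2,5) (2,6)] -> total=10
Click 3 (6,1) count=2: revealed 1 new [(6,1)] -> total=11

Answer: .....##
.....##
.....##
.......
.......
.....##
.#...##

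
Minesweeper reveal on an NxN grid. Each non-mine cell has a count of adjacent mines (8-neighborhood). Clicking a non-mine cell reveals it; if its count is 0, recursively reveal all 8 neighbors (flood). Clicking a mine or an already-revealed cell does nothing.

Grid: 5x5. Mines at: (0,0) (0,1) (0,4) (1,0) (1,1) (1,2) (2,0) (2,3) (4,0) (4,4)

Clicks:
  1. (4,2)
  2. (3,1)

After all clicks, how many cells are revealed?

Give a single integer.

Click 1 (4,2) count=0: revealed 6 new [(3,1) (3,2) (3,3) (4,1) (4,2) (4,3)] -> total=6
Click 2 (3,1) count=2: revealed 0 new [(none)] -> total=6

Answer: 6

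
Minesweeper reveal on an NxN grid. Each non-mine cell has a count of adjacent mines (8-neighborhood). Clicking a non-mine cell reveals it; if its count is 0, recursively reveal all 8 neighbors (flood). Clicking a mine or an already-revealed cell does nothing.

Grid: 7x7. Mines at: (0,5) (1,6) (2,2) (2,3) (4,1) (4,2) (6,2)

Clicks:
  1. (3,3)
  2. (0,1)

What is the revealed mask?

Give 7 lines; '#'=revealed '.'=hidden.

Click 1 (3,3) count=3: revealed 1 new [(3,3)] -> total=1
Click 2 (0,1) count=0: revealed 14 new [(0,0) (0,1) (0,2) (0,3) (0,4) (1,0) (1,1) (1,2) (1,3) (1,4) (2,0) (2,1) (3,0) (3,1)] -> total=15

Answer: #####..
#####..
##.....
##.#...
.......
.......
.......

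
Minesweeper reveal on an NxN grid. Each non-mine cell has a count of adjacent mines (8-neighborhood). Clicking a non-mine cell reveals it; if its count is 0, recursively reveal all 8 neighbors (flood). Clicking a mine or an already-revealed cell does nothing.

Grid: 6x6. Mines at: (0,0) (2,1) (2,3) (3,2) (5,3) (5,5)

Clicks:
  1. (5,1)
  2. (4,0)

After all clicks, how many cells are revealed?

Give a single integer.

Click 1 (5,1) count=0: revealed 8 new [(3,0) (3,1) (4,0) (4,1) (4,2) (5,0) (5,1) (5,2)] -> total=8
Click 2 (4,0) count=0: revealed 0 new [(none)] -> total=8

Answer: 8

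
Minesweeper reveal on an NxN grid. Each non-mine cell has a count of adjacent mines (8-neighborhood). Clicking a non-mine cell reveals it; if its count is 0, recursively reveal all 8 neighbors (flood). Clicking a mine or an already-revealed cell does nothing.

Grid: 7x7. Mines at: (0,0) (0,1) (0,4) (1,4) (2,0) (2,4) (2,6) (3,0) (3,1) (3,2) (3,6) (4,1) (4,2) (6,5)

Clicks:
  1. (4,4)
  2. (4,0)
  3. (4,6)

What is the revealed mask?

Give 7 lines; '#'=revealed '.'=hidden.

Click 1 (4,4) count=0: revealed 9 new [(3,3) (3,4) (3,5) (4,3) (4,4) (4,5) (5,3) (5,4) (5,5)] -> total=9
Click 2 (4,0) count=3: revealed 1 new [(4,0)] -> total=10
Click 3 (4,6) count=1: revealed 1 new [(4,6)] -> total=11

Answer: .......
.......
.......
...###.
#..####
...###.
.......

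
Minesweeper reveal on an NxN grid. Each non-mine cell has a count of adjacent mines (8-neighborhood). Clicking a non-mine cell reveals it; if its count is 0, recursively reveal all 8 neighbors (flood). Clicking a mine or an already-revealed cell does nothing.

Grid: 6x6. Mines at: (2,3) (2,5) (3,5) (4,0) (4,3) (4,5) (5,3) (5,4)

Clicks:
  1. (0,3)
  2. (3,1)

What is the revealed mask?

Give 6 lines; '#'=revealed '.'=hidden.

Answer: ######
######
###...
###...
......
......

Derivation:
Click 1 (0,3) count=0: revealed 18 new [(0,0) (0,1) (0,2) (0,3) (0,4) (0,5) (1,0) (1,1) (1,2) (1,3) (1,4) (1,5) (2,0) (2,1) (2,2) (3,0) (3,1) (3,2)] -> total=18
Click 2 (3,1) count=1: revealed 0 new [(none)] -> total=18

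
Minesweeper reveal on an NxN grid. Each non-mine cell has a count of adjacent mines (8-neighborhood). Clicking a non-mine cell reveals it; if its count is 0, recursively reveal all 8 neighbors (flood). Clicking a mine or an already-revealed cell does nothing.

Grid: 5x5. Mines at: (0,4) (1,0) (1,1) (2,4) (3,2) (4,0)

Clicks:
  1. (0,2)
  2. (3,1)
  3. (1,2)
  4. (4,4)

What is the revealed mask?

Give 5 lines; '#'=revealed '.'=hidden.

Answer: ..#..
..#..
.....
.#.##
...##

Derivation:
Click 1 (0,2) count=1: revealed 1 new [(0,2)] -> total=1
Click 2 (3,1) count=2: revealed 1 new [(3,1)] -> total=2
Click 3 (1,2) count=1: revealed 1 new [(1,2)] -> total=3
Click 4 (4,4) count=0: revealed 4 new [(3,3) (3,4) (4,3) (4,4)] -> total=7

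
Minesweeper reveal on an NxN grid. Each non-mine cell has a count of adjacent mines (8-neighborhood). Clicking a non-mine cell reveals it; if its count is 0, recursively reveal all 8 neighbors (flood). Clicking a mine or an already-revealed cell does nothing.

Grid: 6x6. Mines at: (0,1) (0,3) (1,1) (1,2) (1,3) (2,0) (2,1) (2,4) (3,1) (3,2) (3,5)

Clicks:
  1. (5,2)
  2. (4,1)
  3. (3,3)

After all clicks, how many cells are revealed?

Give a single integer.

Answer: 13

Derivation:
Click 1 (5,2) count=0: revealed 12 new [(4,0) (4,1) (4,2) (4,3) (4,4) (4,5) (5,0) (5,1) (5,2) (5,3) (5,4) (5,5)] -> total=12
Click 2 (4,1) count=2: revealed 0 new [(none)] -> total=12
Click 3 (3,3) count=2: revealed 1 new [(3,3)] -> total=13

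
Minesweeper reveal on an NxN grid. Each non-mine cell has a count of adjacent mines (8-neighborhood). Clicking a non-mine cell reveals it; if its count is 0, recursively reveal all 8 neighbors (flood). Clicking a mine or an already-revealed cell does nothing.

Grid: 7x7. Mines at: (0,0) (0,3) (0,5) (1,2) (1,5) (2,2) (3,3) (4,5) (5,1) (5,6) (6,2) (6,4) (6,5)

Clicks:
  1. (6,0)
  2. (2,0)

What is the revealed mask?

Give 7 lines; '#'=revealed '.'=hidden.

Click 1 (6,0) count=1: revealed 1 new [(6,0)] -> total=1
Click 2 (2,0) count=0: revealed 8 new [(1,0) (1,1) (2,0) (2,1) (3,0) (3,1) (4,0) (4,1)] -> total=9

Answer: .......
##.....
##.....
##.....
##.....
.......
#......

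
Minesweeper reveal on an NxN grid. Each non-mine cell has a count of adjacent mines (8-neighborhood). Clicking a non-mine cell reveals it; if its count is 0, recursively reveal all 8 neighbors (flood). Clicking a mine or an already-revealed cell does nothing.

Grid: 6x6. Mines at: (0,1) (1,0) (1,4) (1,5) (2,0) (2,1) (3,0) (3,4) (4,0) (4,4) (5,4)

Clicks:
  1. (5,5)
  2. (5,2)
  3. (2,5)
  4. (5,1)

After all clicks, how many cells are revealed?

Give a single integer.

Click 1 (5,5) count=2: revealed 1 new [(5,5)] -> total=1
Click 2 (5,2) count=0: revealed 9 new [(3,1) (3,2) (3,3) (4,1) (4,2) (4,3) (5,1) (5,2) (5,3)] -> total=10
Click 3 (2,5) count=3: revealed 1 new [(2,5)] -> total=11
Click 4 (5,1) count=1: revealed 0 new [(none)] -> total=11

Answer: 11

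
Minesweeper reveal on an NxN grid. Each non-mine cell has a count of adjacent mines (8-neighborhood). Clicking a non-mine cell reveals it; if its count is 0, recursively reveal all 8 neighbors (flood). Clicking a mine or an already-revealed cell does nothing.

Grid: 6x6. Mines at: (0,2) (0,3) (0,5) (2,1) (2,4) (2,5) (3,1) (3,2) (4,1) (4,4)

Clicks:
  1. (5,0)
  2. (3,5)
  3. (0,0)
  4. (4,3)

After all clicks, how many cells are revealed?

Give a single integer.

Answer: 7

Derivation:
Click 1 (5,0) count=1: revealed 1 new [(5,0)] -> total=1
Click 2 (3,5) count=3: revealed 1 new [(3,5)] -> total=2
Click 3 (0,0) count=0: revealed 4 new [(0,0) (0,1) (1,0) (1,1)] -> total=6
Click 4 (4,3) count=2: revealed 1 new [(4,3)] -> total=7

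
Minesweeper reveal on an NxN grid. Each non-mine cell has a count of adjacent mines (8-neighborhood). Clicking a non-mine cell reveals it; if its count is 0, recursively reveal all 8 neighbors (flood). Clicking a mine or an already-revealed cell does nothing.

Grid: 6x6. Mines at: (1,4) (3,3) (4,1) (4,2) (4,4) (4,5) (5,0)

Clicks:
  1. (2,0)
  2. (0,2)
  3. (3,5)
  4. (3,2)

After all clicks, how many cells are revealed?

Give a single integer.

Click 1 (2,0) count=0: revealed 15 new [(0,0) (0,1) (0,2) (0,3) (1,0) (1,1) (1,2) (1,3) (2,0) (2,1) (2,2) (2,3) (3,0) (3,1) (3,2)] -> total=15
Click 2 (0,2) count=0: revealed 0 new [(none)] -> total=15
Click 3 (3,5) count=2: revealed 1 new [(3,5)] -> total=16
Click 4 (3,2) count=3: revealed 0 new [(none)] -> total=16

Answer: 16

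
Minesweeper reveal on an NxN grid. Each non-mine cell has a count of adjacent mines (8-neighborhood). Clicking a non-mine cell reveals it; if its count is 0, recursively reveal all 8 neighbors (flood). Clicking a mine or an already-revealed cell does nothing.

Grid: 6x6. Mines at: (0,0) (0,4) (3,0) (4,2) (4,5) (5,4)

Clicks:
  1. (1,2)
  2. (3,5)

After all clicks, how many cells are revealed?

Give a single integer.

Click 1 (1,2) count=0: revealed 18 new [(0,1) (0,2) (0,3) (1,1) (1,2) (1,3) (1,4) (1,5) (2,1) (2,2) (2,3) (2,4) (2,5) (3,1) (3,2) (3,3) (3,4) (3,5)] -> total=18
Click 2 (3,5) count=1: revealed 0 new [(none)] -> total=18

Answer: 18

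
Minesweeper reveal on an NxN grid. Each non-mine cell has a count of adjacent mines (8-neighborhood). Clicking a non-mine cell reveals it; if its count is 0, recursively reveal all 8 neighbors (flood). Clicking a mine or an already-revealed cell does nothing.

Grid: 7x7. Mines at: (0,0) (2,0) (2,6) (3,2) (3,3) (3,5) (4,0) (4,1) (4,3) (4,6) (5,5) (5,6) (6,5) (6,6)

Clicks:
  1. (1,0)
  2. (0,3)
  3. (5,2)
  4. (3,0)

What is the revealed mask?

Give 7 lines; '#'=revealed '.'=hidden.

Click 1 (1,0) count=2: revealed 1 new [(1,0)] -> total=1
Click 2 (0,3) count=0: revealed 17 new [(0,1) (0,2) (0,3) (0,4) (0,5) (0,6) (1,1) (1,2) (1,3) (1,4) (1,5) (1,6) (2,1) (2,2) (2,3) (2,4) (2,5)] -> total=18
Click 3 (5,2) count=2: revealed 1 new [(5,2)] -> total=19
Click 4 (3,0) count=3: revealed 1 new [(3,0)] -> total=20

Answer: .######
#######
.#####.
#......
.......
..#....
.......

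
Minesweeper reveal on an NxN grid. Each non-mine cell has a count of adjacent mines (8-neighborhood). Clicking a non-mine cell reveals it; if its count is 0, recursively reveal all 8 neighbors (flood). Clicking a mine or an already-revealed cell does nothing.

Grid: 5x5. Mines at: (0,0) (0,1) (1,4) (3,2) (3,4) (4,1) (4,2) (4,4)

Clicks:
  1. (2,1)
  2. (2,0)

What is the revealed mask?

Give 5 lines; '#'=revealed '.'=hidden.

Click 1 (2,1) count=1: revealed 1 new [(2,1)] -> total=1
Click 2 (2,0) count=0: revealed 5 new [(1,0) (1,1) (2,0) (3,0) (3,1)] -> total=6

Answer: .....
##...
##...
##...
.....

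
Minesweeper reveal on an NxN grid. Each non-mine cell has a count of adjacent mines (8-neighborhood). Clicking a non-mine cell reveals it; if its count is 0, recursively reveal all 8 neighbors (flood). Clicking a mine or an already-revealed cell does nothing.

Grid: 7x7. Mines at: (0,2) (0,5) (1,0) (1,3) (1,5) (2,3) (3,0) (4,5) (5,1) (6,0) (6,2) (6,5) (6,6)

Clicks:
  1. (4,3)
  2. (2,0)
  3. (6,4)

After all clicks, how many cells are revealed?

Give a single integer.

Answer: 11

Derivation:
Click 1 (4,3) count=0: revealed 9 new [(3,2) (3,3) (3,4) (4,2) (4,3) (4,4) (5,2) (5,3) (5,4)] -> total=9
Click 2 (2,0) count=2: revealed 1 new [(2,0)] -> total=10
Click 3 (6,4) count=1: revealed 1 new [(6,4)] -> total=11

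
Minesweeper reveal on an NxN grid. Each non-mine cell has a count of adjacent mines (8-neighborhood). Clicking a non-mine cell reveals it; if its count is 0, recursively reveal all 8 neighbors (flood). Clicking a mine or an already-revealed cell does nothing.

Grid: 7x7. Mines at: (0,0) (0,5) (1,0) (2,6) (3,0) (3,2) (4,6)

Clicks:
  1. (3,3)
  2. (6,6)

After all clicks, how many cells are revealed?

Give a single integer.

Click 1 (3,3) count=1: revealed 1 new [(3,3)] -> total=1
Click 2 (6,6) count=0: revealed 36 new [(0,1) (0,2) (0,3) (0,4) (1,1) (1,2) (1,3) (1,4) (1,5) (2,1) (2,2) (2,3) (2,4) (2,5) (3,4) (3,5) (4,0) (4,1) (4,2) (4,3) (4,4) (4,5) (5,0) (5,1) (5,2) (5,3) (5,4) (5,5) (5,6) (6,0) (6,1) (6,2) (6,3) (6,4) (6,5) (6,6)] -> total=37

Answer: 37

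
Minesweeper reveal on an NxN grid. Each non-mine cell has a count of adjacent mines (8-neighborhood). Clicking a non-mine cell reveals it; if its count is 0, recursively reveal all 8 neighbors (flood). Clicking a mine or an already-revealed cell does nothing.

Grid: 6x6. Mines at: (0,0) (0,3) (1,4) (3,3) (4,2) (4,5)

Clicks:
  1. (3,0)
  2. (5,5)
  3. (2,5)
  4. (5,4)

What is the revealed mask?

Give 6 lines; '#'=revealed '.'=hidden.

Click 1 (3,0) count=0: revealed 13 new [(1,0) (1,1) (1,2) (2,0) (2,1) (2,2) (3,0) (3,1) (3,2) (4,0) (4,1) (5,0) (5,1)] -> total=13
Click 2 (5,5) count=1: revealed 1 new [(5,5)] -> total=14
Click 3 (2,5) count=1: revealed 1 new [(2,5)] -> total=15
Click 4 (5,4) count=1: revealed 1 new [(5,4)] -> total=16

Answer: ......
###...
###..#
###...
##....
##..##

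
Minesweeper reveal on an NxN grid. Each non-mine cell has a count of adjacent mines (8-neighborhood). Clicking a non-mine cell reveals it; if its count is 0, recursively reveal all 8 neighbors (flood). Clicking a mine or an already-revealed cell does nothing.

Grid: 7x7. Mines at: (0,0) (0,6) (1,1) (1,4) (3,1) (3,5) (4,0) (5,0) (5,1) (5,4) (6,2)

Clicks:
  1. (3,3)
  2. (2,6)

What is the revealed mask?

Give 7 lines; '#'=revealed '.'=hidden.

Answer: .......
.......
..###.#
..###..
..###..
.......
.......

Derivation:
Click 1 (3,3) count=0: revealed 9 new [(2,2) (2,3) (2,4) (3,2) (3,3) (3,4) (4,2) (4,3) (4,4)] -> total=9
Click 2 (2,6) count=1: revealed 1 new [(2,6)] -> total=10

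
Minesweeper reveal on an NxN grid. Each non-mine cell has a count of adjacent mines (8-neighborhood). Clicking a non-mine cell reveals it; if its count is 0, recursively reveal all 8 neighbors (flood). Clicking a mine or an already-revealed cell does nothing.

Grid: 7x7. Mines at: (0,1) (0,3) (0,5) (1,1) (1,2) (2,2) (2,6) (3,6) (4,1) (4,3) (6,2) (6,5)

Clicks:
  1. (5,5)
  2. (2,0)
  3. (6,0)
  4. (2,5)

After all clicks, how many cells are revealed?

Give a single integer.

Answer: 7

Derivation:
Click 1 (5,5) count=1: revealed 1 new [(5,5)] -> total=1
Click 2 (2,0) count=1: revealed 1 new [(2,0)] -> total=2
Click 3 (6,0) count=0: revealed 4 new [(5,0) (5,1) (6,0) (6,1)] -> total=6
Click 4 (2,5) count=2: revealed 1 new [(2,5)] -> total=7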